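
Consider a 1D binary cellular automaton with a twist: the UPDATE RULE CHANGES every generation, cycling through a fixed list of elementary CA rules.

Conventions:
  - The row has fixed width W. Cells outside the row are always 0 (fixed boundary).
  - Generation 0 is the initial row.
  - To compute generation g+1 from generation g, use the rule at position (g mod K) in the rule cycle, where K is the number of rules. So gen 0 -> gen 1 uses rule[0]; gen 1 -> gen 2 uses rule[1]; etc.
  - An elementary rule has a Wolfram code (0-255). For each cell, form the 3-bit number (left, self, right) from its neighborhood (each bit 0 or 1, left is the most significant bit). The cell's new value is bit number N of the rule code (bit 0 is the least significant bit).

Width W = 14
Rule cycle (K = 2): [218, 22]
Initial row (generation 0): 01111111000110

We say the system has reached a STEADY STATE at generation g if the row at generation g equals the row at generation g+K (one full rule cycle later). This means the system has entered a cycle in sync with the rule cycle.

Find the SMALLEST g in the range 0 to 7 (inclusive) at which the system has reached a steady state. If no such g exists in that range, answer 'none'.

Answer: 2

Derivation:
Gen 0: 01111111000110
Gen 1 (rule 218): 11111111101111
Gen 2 (rule 22): 00000000000000
Gen 3 (rule 218): 00000000000000
Gen 4 (rule 22): 00000000000000
Gen 5 (rule 218): 00000000000000
Gen 6 (rule 22): 00000000000000
Gen 7 (rule 218): 00000000000000
Gen 8 (rule 22): 00000000000000
Gen 9 (rule 218): 00000000000000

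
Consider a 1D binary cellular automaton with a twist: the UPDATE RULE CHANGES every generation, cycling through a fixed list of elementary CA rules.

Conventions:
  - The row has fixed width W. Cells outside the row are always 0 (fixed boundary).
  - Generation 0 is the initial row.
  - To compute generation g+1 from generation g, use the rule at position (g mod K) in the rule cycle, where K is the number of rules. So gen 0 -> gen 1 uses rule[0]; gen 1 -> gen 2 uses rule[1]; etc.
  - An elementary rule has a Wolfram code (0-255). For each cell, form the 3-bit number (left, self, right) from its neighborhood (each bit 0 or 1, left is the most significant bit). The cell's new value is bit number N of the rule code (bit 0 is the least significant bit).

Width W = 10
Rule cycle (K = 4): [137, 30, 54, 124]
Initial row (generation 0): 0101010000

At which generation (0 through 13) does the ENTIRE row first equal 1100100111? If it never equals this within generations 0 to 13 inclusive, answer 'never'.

Answer: 9

Derivation:
Gen 0: 0101010000
Gen 1 (rule 137): 0000000111
Gen 2 (rule 30): 0000001100
Gen 3 (rule 54): 0000010010
Gen 4 (rule 124): 0000011011
Gen 5 (rule 137): 1111010010
Gen 6 (rule 30): 1000011111
Gen 7 (rule 54): 1100100000
Gen 8 (rule 124): 1110110000
Gen 9 (rule 137): 1100100111
Gen 10 (rule 30): 1011111100
Gen 11 (rule 54): 1100000010
Gen 12 (rule 124): 1110000011
Gen 13 (rule 137): 1100111010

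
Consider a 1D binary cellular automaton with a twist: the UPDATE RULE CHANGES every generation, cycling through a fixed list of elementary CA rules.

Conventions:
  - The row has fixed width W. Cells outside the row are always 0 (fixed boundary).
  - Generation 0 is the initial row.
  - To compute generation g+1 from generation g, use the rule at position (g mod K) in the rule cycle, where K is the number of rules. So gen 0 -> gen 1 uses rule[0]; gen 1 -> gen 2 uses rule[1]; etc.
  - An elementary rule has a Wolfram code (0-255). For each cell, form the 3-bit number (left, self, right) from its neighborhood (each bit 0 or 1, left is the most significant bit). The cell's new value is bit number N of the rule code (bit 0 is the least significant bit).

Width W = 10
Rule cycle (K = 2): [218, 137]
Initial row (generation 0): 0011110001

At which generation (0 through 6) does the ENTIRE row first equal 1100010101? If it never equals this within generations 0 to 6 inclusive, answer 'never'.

Gen 0: 0011110001
Gen 1 (rule 218): 0111111010
Gen 2 (rule 137): 0111110000
Gen 3 (rule 218): 1111111000
Gen 4 (rule 137): 1111110011
Gen 5 (rule 218): 1111111111
Gen 6 (rule 137): 1111111110

Answer: never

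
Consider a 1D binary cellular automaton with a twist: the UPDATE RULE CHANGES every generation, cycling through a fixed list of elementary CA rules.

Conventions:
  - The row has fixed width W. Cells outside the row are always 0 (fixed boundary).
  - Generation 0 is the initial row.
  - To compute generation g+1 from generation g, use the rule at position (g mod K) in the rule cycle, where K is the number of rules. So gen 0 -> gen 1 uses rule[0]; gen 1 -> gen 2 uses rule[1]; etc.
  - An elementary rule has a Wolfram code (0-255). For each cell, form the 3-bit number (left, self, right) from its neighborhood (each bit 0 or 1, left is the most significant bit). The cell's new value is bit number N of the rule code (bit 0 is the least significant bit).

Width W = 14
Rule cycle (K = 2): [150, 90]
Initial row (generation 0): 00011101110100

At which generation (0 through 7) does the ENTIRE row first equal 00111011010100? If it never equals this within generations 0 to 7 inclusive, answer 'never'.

Answer: never

Derivation:
Gen 0: 00011101110100
Gen 1 (rule 150): 00101000100110
Gen 2 (rule 90): 01000101011111
Gen 3 (rule 150): 11101101001110
Gen 4 (rule 90): 10101100111011
Gen 5 (rule 150): 10100011010000
Gen 6 (rule 90): 00010111001000
Gen 7 (rule 150): 00110010111100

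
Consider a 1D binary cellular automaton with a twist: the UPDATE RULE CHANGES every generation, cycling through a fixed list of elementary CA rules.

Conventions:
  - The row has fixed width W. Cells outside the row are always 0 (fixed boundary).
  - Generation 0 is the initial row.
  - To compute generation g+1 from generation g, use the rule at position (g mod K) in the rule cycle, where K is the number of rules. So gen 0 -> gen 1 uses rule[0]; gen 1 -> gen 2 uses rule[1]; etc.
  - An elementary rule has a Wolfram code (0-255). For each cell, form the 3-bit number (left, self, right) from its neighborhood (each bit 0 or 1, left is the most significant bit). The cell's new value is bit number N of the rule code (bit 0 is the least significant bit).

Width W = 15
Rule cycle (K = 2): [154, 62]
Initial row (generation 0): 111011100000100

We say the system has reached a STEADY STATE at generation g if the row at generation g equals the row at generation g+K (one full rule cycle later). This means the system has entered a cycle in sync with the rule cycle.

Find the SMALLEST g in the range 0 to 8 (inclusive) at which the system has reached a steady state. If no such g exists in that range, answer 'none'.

Answer: none

Derivation:
Gen 0: 111011100000100
Gen 1 (rule 154): 110011010001010
Gen 2 (rule 62): 101110111011111
Gen 3 (rule 154): 001100110011110
Gen 4 (rule 62): 011011101110001
Gen 5 (rule 154): 110011001101010
Gen 6 (rule 62): 101110111011111
Gen 7 (rule 154): 001100110011110
Gen 8 (rule 62): 011011101110001
Gen 9 (rule 154): 110011001101010
Gen 10 (rule 62): 101110111011111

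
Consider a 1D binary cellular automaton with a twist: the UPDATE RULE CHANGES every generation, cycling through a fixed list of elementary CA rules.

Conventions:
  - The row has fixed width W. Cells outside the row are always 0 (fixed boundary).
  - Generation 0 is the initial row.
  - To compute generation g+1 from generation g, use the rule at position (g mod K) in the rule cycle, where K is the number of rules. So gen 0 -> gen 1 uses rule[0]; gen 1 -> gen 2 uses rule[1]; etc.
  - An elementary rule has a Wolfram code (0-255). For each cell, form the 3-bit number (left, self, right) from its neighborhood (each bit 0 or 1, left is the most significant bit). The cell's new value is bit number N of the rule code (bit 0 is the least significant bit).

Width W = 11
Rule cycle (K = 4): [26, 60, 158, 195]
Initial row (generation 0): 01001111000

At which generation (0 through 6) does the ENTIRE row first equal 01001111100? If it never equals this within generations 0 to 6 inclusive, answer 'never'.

Gen 0: 01001111000
Gen 1 (rule 26): 10111000100
Gen 2 (rule 60): 11100100110
Gen 3 (rule 158): 11011111101
Gen 4 (rule 195): 01001111100
Gen 5 (rule 26): 10111000010
Gen 6 (rule 60): 11100100011

Answer: 4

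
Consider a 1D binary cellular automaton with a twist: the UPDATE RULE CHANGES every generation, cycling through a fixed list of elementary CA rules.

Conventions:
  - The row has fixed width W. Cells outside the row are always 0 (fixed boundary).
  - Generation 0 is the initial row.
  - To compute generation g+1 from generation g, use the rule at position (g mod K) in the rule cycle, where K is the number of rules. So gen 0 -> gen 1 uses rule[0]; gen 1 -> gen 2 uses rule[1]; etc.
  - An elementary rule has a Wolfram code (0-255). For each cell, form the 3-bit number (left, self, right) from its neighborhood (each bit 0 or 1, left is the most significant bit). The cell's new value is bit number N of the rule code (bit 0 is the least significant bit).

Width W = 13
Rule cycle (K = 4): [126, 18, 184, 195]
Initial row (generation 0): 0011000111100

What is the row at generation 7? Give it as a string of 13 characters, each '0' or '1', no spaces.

Gen 0: 0011000111100
Gen 1 (rule 126): 0111101100110
Gen 2 (rule 18): 1000000011001
Gen 3 (rule 184): 0100000010100
Gen 4 (rule 195): 1001111100001
Gen 5 (rule 126): 1111000110011
Gen 6 (rule 18): 0000101001100
Gen 7 (rule 184): 0000010101010

Answer: 0000010101010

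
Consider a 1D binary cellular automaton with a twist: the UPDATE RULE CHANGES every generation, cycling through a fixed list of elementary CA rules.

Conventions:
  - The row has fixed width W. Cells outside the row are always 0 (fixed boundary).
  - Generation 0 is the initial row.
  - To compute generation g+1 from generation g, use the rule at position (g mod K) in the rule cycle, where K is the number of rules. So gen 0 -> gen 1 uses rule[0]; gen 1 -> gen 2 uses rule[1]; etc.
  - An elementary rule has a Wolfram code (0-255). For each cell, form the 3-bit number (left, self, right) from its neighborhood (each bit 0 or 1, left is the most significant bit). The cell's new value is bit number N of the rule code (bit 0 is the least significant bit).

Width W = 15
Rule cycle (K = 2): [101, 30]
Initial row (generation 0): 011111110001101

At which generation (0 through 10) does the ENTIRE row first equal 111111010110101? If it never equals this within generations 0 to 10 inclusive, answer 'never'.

Answer: 7

Derivation:
Gen 0: 011111110001101
Gen 1 (rule 101): 000000010100111
Gen 2 (rule 30): 000000110111100
Gen 3 (rule 101): 111110011000101
Gen 4 (rule 30): 100001110101101
Gen 5 (rule 101): 101100011110111
Gen 6 (rule 30): 101010110000100
Gen 7 (rule 101): 111111010110101
Gen 8 (rule 30): 100000010100101
Gen 9 (rule 101): 101111011100111
Gen 10 (rule 30): 101000010011100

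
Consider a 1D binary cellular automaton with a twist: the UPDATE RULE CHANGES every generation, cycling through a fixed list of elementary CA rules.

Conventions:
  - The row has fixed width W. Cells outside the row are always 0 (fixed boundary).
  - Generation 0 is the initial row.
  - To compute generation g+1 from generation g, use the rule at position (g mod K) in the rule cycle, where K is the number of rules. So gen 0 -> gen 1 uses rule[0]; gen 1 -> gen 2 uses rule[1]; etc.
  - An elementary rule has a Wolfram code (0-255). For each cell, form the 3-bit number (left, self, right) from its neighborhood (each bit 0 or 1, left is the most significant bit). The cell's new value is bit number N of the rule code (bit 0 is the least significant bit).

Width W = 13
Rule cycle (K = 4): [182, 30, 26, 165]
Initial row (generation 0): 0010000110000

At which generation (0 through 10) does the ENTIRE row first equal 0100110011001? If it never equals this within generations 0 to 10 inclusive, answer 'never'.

Answer: 9

Derivation:
Gen 0: 0010000110000
Gen 1 (rule 182): 0111001001000
Gen 2 (rule 30): 1100111111100
Gen 3 (rule 26): 1011100000010
Gen 4 (rule 165): 1101001111010
Gen 5 (rule 182): 0011110110111
Gen 6 (rule 30): 0110000100100
Gen 7 (rule 26): 1101001011010
Gen 8 (rule 165): 0011001100110
Gen 9 (rule 182): 0100110011001
Gen 10 (rule 30): 1111101110111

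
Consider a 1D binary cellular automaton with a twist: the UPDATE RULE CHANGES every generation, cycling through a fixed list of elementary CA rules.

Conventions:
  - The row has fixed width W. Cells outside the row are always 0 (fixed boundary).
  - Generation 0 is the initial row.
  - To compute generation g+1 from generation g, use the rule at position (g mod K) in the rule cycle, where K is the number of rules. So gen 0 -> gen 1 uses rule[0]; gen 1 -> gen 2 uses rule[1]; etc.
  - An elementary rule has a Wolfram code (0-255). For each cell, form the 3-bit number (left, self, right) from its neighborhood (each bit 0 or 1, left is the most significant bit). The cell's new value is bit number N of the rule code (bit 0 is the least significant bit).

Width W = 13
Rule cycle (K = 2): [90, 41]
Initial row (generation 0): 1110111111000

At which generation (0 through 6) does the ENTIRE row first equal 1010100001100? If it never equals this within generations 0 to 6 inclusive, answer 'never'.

Gen 0: 1110111111000
Gen 1 (rule 90): 1010100001100
Gen 2 (rule 41): 0101001101001
Gen 3 (rule 90): 1000111100110
Gen 4 (rule 41): 0010100000100
Gen 5 (rule 90): 0100010001010
Gen 6 (rule 41): 0001000100100

Answer: 1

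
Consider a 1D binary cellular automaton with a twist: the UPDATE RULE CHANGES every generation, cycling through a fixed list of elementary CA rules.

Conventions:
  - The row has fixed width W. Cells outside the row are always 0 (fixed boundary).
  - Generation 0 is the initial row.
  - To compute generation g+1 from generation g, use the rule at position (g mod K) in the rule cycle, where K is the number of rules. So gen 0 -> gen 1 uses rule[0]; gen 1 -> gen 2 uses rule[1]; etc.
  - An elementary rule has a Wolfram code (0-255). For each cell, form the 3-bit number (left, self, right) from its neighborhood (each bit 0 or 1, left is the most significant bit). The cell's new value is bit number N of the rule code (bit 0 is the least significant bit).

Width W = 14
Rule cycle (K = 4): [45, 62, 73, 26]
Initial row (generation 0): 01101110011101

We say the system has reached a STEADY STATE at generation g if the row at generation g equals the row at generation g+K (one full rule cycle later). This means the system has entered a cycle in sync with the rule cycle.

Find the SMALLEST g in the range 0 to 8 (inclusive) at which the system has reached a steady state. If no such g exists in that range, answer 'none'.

Answer: none

Derivation:
Gen 0: 01101110011101
Gen 1 (rule 45): 01011000010011
Gen 2 (rule 62): 11110100111110
Gen 3 (rule 73): 10010000100010
Gen 4 (rule 26): 01101001010101
Gen 5 (rule 45): 01011001111111
Gen 6 (rule 62): 11110111000000
Gen 7 (rule 73): 10010101011111
Gen 8 (rule 26): 01100000010000
Gen 9 (rule 45): 01001111010111
Gen 10 (rule 62): 11111000111100
Gen 11 (rule 73): 10001010100101
Gen 12 (rule 26): 01010000011000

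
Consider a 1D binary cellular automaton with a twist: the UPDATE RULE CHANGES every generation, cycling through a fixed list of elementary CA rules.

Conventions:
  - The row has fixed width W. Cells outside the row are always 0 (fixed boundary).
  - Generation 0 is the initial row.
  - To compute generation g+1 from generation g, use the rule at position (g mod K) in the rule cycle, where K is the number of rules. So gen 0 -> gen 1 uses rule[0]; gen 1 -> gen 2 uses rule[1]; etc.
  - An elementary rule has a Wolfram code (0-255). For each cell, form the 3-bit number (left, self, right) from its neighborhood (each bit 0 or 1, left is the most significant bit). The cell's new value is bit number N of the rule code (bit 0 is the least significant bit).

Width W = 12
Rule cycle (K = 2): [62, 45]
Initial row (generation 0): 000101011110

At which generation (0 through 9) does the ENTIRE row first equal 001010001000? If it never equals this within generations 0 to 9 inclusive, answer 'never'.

Answer: never

Derivation:
Gen 0: 000101011110
Gen 1 (rule 62): 001111110001
Gen 2 (rule 45): 101000000101
Gen 3 (rule 62): 111100001111
Gen 4 (rule 45): 100001101000
Gen 5 (rule 62): 110011011100
Gen 6 (rule 45): 100010110001
Gen 7 (rule 62): 110111101011
Gen 8 (rule 45): 101100011110
Gen 9 (rule 62): 111010110001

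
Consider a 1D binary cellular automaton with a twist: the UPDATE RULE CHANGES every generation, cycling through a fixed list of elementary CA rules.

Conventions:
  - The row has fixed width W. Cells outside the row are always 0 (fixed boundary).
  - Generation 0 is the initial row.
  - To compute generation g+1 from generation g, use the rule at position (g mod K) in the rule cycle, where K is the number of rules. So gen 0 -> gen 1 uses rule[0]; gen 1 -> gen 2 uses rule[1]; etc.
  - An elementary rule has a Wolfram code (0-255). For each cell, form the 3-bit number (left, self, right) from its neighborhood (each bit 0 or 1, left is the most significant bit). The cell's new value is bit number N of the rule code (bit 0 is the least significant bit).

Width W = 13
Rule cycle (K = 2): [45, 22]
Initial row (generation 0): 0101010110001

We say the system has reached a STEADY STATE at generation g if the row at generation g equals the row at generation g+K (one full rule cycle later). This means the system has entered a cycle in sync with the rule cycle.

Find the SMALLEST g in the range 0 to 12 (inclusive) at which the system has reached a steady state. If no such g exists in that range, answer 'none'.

Answer: 12

Derivation:
Gen 0: 0101010110001
Gen 1 (rule 45): 0111111100101
Gen 2 (rule 22): 1000000011101
Gen 3 (rule 45): 1011111010011
Gen 4 (rule 22): 1000000011100
Gen 5 (rule 45): 1011111010001
Gen 6 (rule 22): 1000000011011
Gen 7 (rule 45): 1011111010110
Gen 8 (rule 22): 1000000010001
Gen 9 (rule 45): 1011111010101
Gen 10 (rule 22): 1000000010101
Gen 11 (rule 45): 1011111011111
Gen 12 (rule 22): 1000000000000
Gen 13 (rule 45): 1011111111111
Gen 14 (rule 22): 1000000000000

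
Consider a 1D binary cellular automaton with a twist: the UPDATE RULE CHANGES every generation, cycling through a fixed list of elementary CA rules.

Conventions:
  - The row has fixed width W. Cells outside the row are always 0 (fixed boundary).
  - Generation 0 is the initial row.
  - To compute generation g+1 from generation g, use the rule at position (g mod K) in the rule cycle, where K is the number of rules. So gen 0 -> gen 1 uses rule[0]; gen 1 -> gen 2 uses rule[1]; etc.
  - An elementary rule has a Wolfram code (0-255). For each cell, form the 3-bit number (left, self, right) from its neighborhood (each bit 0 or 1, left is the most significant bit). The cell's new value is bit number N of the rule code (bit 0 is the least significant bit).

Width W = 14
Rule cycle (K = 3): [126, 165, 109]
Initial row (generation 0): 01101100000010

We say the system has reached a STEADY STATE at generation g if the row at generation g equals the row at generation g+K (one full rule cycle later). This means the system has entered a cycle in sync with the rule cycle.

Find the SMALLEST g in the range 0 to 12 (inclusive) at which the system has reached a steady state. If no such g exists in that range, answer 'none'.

Answer: none

Derivation:
Gen 0: 01101100000010
Gen 1 (rule 126): 11111110000111
Gen 2 (rule 165): 01111100110010
Gen 3 (rule 109): 01000100110010
Gen 4 (rule 126): 11101111111111
Gen 5 (rule 165): 01010111111110
Gen 6 (rule 109): 01111100000010
Gen 7 (rule 126): 11000110000111
Gen 8 (rule 165): 00010000110010
Gen 9 (rule 109): 11010110110010
Gen 10 (rule 126): 11111111111111
Gen 11 (rule 165): 01111111111110
Gen 12 (rule 109): 01000000000010
Gen 13 (rule 126): 11100000000111
Gen 14 (rule 165): 01001111110010
Gen 15 (rule 109): 01001000010010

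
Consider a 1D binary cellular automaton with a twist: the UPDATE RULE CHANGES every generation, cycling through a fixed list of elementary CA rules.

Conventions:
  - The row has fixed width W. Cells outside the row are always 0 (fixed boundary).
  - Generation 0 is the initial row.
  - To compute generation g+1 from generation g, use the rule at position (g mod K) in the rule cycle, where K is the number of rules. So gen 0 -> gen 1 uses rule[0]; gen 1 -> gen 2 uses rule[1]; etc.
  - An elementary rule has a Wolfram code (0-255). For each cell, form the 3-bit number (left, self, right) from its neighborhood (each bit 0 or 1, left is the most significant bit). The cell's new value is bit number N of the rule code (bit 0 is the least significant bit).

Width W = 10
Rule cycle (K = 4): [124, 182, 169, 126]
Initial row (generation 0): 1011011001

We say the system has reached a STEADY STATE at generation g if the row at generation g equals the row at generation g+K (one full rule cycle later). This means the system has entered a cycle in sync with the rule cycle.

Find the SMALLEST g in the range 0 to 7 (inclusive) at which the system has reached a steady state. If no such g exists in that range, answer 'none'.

Answer: none

Derivation:
Gen 0: 1011011001
Gen 1 (rule 124): 1111111101
Gen 2 (rule 182): 0111111011
Gen 3 (rule 169): 0111110110
Gen 4 (rule 126): 1100011111
Gen 5 (rule 124): 1110010001
Gen 6 (rule 182): 0101111011
Gen 7 (rule 169): 0011110110
Gen 8 (rule 126): 0110011111
Gen 9 (rule 124): 0111010001
Gen 10 (rule 182): 1010111011
Gen 11 (rule 169): 0101110110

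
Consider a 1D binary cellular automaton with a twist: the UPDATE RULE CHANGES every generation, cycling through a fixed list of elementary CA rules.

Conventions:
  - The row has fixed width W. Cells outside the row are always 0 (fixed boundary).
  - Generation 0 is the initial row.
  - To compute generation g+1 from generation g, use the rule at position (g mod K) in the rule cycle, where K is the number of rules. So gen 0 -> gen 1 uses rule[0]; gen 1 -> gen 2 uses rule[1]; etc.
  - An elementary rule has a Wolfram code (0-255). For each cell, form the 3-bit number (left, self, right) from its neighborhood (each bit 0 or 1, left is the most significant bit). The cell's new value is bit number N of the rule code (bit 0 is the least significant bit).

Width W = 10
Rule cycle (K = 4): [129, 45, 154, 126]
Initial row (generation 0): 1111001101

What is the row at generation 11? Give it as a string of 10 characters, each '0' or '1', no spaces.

Gen 0: 1111001101
Gen 1 (rule 129): 0110000000
Gen 2 (rule 45): 0100111111
Gen 3 (rule 154): 1011111110
Gen 4 (rule 126): 1110000011
Gen 5 (rule 129): 0100111000
Gen 6 (rule 45): 0100100011
Gen 7 (rule 154): 1011010110
Gen 8 (rule 126): 1111111111
Gen 9 (rule 129): 0111111110
Gen 10 (rule 45): 0100000000
Gen 11 (rule 154): 1010000000

Answer: 1010000000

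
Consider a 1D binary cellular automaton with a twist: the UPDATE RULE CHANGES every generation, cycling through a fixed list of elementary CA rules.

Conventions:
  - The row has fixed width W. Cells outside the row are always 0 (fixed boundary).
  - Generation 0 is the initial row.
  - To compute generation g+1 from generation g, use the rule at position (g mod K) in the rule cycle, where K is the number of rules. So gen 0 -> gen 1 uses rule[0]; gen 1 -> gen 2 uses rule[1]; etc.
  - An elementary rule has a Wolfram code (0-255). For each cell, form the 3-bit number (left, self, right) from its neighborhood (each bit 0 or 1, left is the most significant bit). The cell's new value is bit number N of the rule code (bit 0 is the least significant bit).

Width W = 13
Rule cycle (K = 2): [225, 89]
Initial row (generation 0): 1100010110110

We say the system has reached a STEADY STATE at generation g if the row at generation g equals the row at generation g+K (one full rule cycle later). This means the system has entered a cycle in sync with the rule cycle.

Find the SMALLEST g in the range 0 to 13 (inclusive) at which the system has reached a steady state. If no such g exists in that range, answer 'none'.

Gen 0: 1100010110110
Gen 1 (rule 225): 0101001011010
Gen 2 (rule 89): 0000100011001
Gen 3 (rule 225): 1110001001000
Gen 4 (rule 89): 1011100100111
Gen 5 (rule 225): 0101100000011
Gen 6 (rule 89): 0001111111011
Gen 7 (rule 225): 1100111111101
Gen 8 (rule 89): 1110100000100
Gen 9 (rule 225): 0111001110001
Gen 10 (rule 89): 0101101011100
Gen 11 (rule 225): 0010110101101
Gen 12 (rule 89): 1000110001100
Gen 13 (rule 225): 0010010100101
Gen 14 (rule 89): 1001000010000
Gen 15 (rule 225): 0000011000111

Answer: none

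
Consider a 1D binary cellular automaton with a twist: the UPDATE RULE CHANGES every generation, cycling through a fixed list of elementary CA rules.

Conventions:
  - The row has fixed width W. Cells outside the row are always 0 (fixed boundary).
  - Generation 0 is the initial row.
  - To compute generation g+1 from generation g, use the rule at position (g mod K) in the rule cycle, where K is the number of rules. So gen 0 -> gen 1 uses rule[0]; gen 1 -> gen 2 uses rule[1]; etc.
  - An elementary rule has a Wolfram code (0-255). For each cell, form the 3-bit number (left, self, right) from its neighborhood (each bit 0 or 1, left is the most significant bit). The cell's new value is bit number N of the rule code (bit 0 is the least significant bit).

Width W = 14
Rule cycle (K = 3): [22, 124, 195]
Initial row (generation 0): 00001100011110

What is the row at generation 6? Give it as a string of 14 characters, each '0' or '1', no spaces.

Gen 0: 00001100011110
Gen 1 (rule 22): 00010010100001
Gen 2 (rule 124): 00011011110001
Gen 3 (rule 195): 11101001110110
Gen 4 (rule 22): 00001110000001
Gen 5 (rule 124): 00001011000001
Gen 6 (rule 195): 11110001011110

Answer: 11110001011110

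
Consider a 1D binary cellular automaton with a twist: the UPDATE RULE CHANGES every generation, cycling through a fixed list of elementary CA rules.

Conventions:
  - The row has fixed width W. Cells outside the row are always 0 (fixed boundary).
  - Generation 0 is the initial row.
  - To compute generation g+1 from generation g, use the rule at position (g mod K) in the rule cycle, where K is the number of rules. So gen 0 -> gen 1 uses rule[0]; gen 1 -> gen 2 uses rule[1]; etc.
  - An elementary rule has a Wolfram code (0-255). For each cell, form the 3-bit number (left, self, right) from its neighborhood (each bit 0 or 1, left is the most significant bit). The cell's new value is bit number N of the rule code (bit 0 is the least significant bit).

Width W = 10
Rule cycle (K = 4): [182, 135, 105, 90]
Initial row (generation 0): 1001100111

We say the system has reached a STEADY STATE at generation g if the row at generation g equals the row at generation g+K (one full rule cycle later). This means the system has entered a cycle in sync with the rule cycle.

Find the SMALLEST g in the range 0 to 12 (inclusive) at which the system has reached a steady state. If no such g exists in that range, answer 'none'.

Gen 0: 1001100111
Gen 1 (rule 182): 1110011010
Gen 2 (rule 135): 0100100010
Gen 3 (rule 105): 0000001000
Gen 4 (rule 90): 0000010100
Gen 5 (rule 182): 0000111110
Gen 6 (rule 135): 1111011100
Gen 7 (rule 105): 1001110101
Gen 8 (rule 90): 0111010000
Gen 9 (rule 182): 1010111000
Gen 10 (rule 135): 1010010011
Gen 11 (rule 105): 0100000011
Gen 12 (rule 90): 1010000111
Gen 13 (rule 182): 1111001010
Gen 14 (rule 135): 0110011010
Gen 15 (rule 105): 0110011100
Gen 16 (rule 90): 1111110110

Answer: none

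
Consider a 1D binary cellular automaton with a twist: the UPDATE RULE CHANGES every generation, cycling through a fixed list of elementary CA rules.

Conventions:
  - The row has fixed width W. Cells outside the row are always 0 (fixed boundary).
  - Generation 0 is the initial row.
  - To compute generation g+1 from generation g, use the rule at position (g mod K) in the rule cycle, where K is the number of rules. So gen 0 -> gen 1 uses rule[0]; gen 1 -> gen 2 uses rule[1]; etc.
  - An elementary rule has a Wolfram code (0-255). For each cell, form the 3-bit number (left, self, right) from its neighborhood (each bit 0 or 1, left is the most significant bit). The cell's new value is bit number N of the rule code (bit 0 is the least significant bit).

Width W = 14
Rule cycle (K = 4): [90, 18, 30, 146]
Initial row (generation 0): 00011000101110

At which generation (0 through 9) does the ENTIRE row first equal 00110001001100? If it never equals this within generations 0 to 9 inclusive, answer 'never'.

Gen 0: 00011000101110
Gen 1 (rule 90): 00111101001011
Gen 2 (rule 18): 01000000110000
Gen 3 (rule 30): 11100001101000
Gen 4 (rule 146): 01010010000100
Gen 5 (rule 90): 10001101001010
Gen 6 (rule 18): 01010000110001
Gen 7 (rule 30): 11011001101011
Gen 8 (rule 146): 00000110000000
Gen 9 (rule 90): 00001111000000

Answer: never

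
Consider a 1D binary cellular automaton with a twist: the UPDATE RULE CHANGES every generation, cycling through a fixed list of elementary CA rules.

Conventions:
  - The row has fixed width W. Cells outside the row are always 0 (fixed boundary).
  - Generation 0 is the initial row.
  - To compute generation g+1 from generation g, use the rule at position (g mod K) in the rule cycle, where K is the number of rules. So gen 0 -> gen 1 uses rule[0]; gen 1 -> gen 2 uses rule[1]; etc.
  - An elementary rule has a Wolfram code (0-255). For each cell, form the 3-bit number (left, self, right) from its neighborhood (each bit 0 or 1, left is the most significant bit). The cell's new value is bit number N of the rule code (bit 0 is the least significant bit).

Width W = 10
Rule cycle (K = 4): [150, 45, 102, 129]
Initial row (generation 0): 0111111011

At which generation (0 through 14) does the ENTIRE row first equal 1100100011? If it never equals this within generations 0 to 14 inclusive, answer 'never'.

Answer: never

Derivation:
Gen 0: 0111111011
Gen 1 (rule 150): 1011110000
Gen 2 (rule 45): 1110000111
Gen 3 (rule 102): 0010001001
Gen 4 (rule 129): 1000100000
Gen 5 (rule 150): 1101110000
Gen 6 (rule 45): 1011000111
Gen 7 (rule 102): 1101001001
Gen 8 (rule 129): 0000000000
Gen 9 (rule 150): 0000000000
Gen 10 (rule 45): 1111111111
Gen 11 (rule 102): 0000000001
Gen 12 (rule 129): 1111111100
Gen 13 (rule 150): 0111111010
Gen 14 (rule 45): 0100000110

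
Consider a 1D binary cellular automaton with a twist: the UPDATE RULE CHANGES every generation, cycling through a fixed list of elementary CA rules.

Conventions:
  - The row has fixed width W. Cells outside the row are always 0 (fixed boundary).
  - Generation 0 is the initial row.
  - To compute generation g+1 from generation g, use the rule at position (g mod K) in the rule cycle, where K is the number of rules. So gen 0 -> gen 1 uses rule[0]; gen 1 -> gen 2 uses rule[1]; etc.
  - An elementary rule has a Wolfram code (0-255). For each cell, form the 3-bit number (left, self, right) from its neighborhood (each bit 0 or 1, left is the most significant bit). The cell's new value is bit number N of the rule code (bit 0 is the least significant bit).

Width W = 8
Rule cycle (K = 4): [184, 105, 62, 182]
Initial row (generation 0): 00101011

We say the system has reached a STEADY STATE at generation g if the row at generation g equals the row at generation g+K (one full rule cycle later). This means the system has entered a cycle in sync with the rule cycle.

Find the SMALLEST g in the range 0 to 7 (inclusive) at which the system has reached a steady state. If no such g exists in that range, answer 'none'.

Gen 0: 00101011
Gen 1 (rule 184): 00010110
Gen 2 (rule 105): 11001110
Gen 3 (rule 62): 10111001
Gen 4 (rule 182): 11010111
Gen 5 (rule 184): 10101110
Gen 6 (rule 105): 01011010
Gen 7 (rule 62): 11110111
Gen 8 (rule 182): 01101010
Gen 9 (rule 184): 01010101
Gen 10 (rule 105): 00101010
Gen 11 (rule 62): 01111111

Answer: none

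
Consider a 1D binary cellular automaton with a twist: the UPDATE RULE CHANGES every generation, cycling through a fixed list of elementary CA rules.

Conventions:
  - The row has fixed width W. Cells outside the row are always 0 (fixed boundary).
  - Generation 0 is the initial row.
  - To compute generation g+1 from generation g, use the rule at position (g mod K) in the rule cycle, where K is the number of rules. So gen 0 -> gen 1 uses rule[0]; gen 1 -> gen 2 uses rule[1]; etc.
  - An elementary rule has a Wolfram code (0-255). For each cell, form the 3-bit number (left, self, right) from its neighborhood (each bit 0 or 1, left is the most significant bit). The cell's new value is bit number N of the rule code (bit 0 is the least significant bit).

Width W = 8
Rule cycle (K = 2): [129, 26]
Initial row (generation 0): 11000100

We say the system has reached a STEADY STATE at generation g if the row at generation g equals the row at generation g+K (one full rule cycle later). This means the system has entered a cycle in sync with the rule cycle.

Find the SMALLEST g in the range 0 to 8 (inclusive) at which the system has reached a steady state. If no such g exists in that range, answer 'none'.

Answer: none

Derivation:
Gen 0: 11000100
Gen 1 (rule 129): 00010001
Gen 2 (rule 26): 00101010
Gen 3 (rule 129): 10000000
Gen 4 (rule 26): 01000000
Gen 5 (rule 129): 00011111
Gen 6 (rule 26): 00110000
Gen 7 (rule 129): 10000111
Gen 8 (rule 26): 01001100
Gen 9 (rule 129): 00000001
Gen 10 (rule 26): 00000010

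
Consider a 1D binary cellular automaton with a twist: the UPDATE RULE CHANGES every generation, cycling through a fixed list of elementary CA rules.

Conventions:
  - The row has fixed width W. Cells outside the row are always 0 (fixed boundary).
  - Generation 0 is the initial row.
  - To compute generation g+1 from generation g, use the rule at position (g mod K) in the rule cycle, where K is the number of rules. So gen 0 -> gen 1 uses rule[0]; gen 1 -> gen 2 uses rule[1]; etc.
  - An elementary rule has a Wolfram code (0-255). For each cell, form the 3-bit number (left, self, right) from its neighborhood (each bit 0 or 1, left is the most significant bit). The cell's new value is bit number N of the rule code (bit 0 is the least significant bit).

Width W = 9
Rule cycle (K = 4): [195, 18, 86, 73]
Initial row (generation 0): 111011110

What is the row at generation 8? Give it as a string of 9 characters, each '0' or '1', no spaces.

Gen 0: 111011110
Gen 1 (rule 195): 011001110
Gen 2 (rule 18): 100110001
Gen 3 (rule 86): 111011011
Gen 4 (rule 73): 101011011
Gen 5 (rule 195): 000001001
Gen 6 (rule 18): 000010110
Gen 7 (rule 86): 000110011
Gen 8 (rule 73): 110110011

Answer: 110110011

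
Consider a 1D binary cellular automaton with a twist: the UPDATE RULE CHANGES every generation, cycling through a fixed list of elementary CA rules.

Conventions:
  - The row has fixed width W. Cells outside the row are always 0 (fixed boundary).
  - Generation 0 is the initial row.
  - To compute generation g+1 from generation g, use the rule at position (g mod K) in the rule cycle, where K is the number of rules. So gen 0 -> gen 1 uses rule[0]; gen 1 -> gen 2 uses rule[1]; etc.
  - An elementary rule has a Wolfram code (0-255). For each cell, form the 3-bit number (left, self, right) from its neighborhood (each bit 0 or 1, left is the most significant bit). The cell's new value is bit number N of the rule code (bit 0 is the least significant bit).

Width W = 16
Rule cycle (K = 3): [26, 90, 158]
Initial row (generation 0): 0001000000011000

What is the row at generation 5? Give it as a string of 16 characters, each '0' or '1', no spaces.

Answer: 0101010101010100

Derivation:
Gen 0: 0001000000011000
Gen 1 (rule 26): 0010100000110100
Gen 2 (rule 90): 0100010001110010
Gen 3 (rule 158): 1110111011101111
Gen 4 (rule 26): 1000100010001000
Gen 5 (rule 90): 0101010101010100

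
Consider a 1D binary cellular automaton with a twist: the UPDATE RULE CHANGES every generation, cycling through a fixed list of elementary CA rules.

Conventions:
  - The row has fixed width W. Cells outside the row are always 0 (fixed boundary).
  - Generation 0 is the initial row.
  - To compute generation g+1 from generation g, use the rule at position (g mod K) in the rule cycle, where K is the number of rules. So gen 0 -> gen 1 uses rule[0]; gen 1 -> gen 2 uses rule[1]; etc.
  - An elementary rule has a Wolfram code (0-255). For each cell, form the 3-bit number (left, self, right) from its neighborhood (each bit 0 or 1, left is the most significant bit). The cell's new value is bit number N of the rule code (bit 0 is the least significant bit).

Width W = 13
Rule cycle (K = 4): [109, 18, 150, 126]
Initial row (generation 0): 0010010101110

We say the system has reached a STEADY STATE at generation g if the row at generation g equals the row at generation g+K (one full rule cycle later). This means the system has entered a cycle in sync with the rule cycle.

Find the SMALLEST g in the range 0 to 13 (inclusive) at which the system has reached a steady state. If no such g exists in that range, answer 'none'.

Answer: 10

Derivation:
Gen 0: 0010010101110
Gen 1 (rule 109): 1010011111010
Gen 2 (rule 18): 0001100000001
Gen 3 (rule 150): 0010010000011
Gen 4 (rule 126): 0111111000111
Gen 5 (rule 109): 0100001010101
Gen 6 (rule 18): 1010010000000
Gen 7 (rule 150): 1011111000000
Gen 8 (rule 126): 1110001100000
Gen 9 (rule 109): 1010101101111
Gen 10 (rule 18): 0000000000000
Gen 11 (rule 150): 0000000000000
Gen 12 (rule 126): 0000000000000
Gen 13 (rule 109): 1111111111111
Gen 14 (rule 18): 0000000000000
Gen 15 (rule 150): 0000000000000
Gen 16 (rule 126): 0000000000000
Gen 17 (rule 109): 1111111111111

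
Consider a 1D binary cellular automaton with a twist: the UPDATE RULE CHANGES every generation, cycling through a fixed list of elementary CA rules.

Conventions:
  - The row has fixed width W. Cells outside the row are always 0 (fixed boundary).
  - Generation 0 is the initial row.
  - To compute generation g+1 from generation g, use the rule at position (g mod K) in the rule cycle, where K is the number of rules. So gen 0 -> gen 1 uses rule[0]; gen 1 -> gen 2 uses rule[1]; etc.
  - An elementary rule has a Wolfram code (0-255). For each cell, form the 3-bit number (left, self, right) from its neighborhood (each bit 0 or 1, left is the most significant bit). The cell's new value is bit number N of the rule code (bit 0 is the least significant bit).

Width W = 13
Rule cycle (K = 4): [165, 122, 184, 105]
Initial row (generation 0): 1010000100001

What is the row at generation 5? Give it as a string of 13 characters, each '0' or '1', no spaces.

Gen 0: 1010000100001
Gen 1 (rule 165): 1110110101101
Gen 2 (rule 122): 1011111011110
Gen 3 (rule 184): 0111110111101
Gen 4 (rule 105): 0100011100110
Gen 5 (rule 165): 0101001000000

Answer: 0101001000000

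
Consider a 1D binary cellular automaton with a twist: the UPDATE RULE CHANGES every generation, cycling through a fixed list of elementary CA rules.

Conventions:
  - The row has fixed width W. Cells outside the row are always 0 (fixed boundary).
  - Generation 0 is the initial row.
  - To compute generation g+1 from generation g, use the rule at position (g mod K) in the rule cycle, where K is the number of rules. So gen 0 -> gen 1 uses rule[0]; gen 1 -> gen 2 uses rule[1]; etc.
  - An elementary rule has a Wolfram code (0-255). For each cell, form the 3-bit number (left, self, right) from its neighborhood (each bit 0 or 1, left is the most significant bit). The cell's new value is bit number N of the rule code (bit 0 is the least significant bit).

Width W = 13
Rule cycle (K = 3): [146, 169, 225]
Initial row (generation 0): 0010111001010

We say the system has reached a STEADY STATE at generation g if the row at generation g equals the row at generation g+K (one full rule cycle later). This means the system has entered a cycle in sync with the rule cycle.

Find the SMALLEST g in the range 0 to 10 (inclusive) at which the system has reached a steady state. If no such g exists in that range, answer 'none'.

Gen 0: 0010111001010
Gen 1 (rule 146): 0100010110001
Gen 2 (rule 169): 0001001100100
Gen 3 (rule 225): 1100000100001
Gen 4 (rule 146): 0010001010010
Gen 5 (rule 169): 1000100100000
Gen 6 (rule 225): 0010000001111
Gen 7 (rule 146): 0101000010110
Gen 8 (rule 169): 0010011001100
Gen 9 (rule 225): 1000001000101
Gen 10 (rule 146): 0100010101000
Gen 11 (rule 169): 0001001010011
Gen 12 (rule 225): 1100000100001
Gen 13 (rule 146): 0010001010010

Answer: none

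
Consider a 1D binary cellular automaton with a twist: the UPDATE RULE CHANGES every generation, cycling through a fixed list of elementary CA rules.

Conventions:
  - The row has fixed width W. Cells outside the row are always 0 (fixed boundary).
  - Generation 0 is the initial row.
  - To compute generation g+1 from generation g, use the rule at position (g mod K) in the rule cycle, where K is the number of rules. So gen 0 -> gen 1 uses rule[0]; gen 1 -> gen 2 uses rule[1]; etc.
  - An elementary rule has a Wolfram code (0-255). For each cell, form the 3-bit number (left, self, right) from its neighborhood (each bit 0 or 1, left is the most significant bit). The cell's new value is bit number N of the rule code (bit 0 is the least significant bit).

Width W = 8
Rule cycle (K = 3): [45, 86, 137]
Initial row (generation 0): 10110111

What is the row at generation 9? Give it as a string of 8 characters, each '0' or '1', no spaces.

Answer: 11111100

Derivation:
Gen 0: 10110111
Gen 1 (rule 45): 11101100
Gen 2 (rule 86): 00100110
Gen 3 (rule 137): 10000100
Gen 4 (rule 45): 10110101
Gen 5 (rule 86): 10010101
Gen 6 (rule 137): 00000000
Gen 7 (rule 45): 11111111
Gen 8 (rule 86): 00000001
Gen 9 (rule 137): 11111100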